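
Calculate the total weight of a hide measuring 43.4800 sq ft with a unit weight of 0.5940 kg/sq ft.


Formula: Weight = area * weight_per_sqft
Substituting: Weight = 43.4800 * 0.5940
Result: 25.8271 kg


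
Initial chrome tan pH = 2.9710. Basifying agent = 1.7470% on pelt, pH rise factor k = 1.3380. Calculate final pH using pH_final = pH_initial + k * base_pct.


Formula: pH_final = pH_initial + k * base_pct
Substituting: pH_final = 2.9710 + 1.3380 * 1.7470
Result: 5.3085


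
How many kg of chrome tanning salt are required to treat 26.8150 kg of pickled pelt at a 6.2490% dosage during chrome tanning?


Formula: Chrome = substrate * pct / 100
Substituting: Chrome = 26.8150 * 6.2490 / 100
Result: 1.6757 kg


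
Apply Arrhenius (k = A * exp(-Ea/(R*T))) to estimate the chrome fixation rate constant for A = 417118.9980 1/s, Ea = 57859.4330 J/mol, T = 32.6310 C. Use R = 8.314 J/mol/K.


T_K = T_C + 273.15 = 32.6310 + 273.15 = 305.7810 K
exponent = -Ea / (R * T_K) = -57859.4330 / (8.314 * 305.7810) = -22.7590
k = A * exp(exponent) = 417118.9980 * exp(-22.7590) = 5.4468e-05 1/s


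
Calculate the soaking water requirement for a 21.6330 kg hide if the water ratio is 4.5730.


Formula: Water = hide_weight * ratio
Substituting: Water = 21.6330 * 4.5730
Result: 98.9277 kg


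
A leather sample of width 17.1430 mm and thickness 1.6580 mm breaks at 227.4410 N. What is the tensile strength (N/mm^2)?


Formula: TS = force / (width * thickness)
Substituting: TS = 227.4410 / (17.1430 * 1.6580)
Result: 8.0020 N/mm^2


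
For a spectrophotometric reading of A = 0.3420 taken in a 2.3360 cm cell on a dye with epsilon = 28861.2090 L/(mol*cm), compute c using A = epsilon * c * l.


Formula: c = A / (epsilon * l)
Substituting: c = 0.3420 / (28861.2090 * 2.3360)
Result: 5.0727e-06 mol/L


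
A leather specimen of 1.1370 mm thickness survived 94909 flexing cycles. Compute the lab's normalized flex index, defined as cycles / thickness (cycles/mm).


Formula: Index = cycles / thickness
Substituting: Index = 94909 / 1.1370
Result: 83473.1750 cycles/mm


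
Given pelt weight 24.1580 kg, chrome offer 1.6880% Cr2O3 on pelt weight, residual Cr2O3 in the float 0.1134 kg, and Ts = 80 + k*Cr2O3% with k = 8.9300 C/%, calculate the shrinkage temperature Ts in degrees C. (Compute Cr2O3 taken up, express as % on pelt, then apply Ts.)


Offered = pelt * offer_pct / 100 = 24.1580 * 1.6880 / 100 = 0.4078 kg
Uptake = offered - residual = 0.4078 - 0.1134 = 0.2944 kg
Cr2O3% on pelt = uptake / pelt * 100 = 0.2944 / 24.1580 * 100 = 1.2186 %
Ts = 80 + k * Cr2O3% = 80 + 8.9300 * 1.2186 = 90.8820 C


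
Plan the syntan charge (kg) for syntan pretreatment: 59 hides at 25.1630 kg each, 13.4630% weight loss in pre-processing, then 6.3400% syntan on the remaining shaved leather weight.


Total_raw = N * avg_wt = 59 * 25.1630 = 1484.6170 kg
Substrate = Total_raw * (1 - loss/100) = 1484.6170 * (1 - 13.4630/100) = 1284.7430 kg
Syntan = Substrate * pct / 100 = 1284.7430 * 6.3400 / 100 = 81.4527 kg


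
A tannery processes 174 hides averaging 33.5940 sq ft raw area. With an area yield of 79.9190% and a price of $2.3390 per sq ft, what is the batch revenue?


Raw_total = N * avg_area = 174 * 33.5940 = 5845.3560 sq ft
Finished = Raw_total * yield / 100 = 5845.3560 * 79.9190 / 100 = 4671.5501 sq ft
Value = Finished * price = 4671.5501 * 2.3390 = 10926.7556 $


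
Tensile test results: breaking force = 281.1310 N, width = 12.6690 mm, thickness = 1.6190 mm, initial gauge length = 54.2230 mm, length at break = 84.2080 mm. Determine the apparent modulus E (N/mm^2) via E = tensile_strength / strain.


TS = F / (w * t) = 281.1310 / (12.6690 * 1.6190) = 13.7063 N/mm^2
strain = (Lf - L0) / L0 = (84.2080 - 54.2230) / 54.2230 = 0.5530
E = TS / strain = 13.7063 / 0.5530 = 24.7856 N/mm^2


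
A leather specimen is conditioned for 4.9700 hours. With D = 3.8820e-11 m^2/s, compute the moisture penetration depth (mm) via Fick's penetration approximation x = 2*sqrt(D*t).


t = 4.9700 hr * 3600 = 17892.0000 s
D * t = 3.8820e-11 * 17892.0000 = 6.9457e-07
x = 2 * sqrt(D*t) = 2 * sqrt(6.9457e-07) = 0.00166681 m = 1.6668 mm


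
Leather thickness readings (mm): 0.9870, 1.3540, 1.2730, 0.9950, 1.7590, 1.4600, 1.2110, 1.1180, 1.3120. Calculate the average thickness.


Formula: Average = sum / n
Substituting: Average = 11.4690 / 9
Result: 1.2743 mm


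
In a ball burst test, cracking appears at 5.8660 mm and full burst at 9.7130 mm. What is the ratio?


Formula: Ratio = crack / burst
Substituting: Ratio = 5.8660 / 9.7130
Result: 0.6039


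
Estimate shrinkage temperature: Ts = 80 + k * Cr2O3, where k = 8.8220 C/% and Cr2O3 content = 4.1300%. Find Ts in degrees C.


Formula: Ts = 80 + k * Cr2O3
Substituting: Ts = 80 + 8.8220 * 4.1300
Result: 116.4349 C


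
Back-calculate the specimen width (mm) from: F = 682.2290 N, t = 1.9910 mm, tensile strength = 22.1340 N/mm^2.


Formula: w = F / (TS * t)
Substituting: w = 682.2290 / (22.1340 * 1.9910)
Result: 15.4810 mm


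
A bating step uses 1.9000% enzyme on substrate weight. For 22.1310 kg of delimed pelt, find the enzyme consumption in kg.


Formula: Enzyme = substrate * pct / 100
Substituting: Enzyme = 22.1310 * 1.9000 / 100
Result: 0.4205 kg


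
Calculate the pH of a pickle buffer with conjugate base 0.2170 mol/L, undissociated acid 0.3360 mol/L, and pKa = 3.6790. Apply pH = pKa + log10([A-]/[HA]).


ratio = [A-] / [HA] = 0.2170 / 0.3360 = 0.6458
log10(ratio) = -0.1899
pH = pKa + log10(ratio) = 3.6790 - 0.1899 = 3.4891


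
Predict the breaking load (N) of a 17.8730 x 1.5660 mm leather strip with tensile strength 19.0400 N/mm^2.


Formula: F = TS * w * t
Substituting: F = 19.0400 * 17.8730 * 1.5660
Result: 532.9128 N


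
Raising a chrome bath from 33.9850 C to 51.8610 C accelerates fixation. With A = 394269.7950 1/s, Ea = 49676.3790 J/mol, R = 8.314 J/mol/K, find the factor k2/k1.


T1 = 33.9850 + 273.15 = 307.1350 K; T2 = 51.8610 + 273.15 = 325.0110 K
k1 = A * exp(-Ea/(R*T1)) = 394269.7950 * exp(-49676.3790/(8.314*307.1350)) = 0.0014028 1/s
k2 = A * exp(-Ea/(R*T2)) = 394269.7950 * exp(-49676.3790/(8.314*325.0110)) = 0.00408969 1/s
k2/k1 = 0.00408969 / 0.0014028 = 2.9154


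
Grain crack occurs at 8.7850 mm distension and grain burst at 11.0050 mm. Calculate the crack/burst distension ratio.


Formula: Ratio = crack / burst
Substituting: Ratio = 8.7850 / 11.0050
Result: 0.7983


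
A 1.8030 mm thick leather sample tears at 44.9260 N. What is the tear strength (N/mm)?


Formula: Tear strength = force / thickness
Substituting: Tear strength = 44.9260 / 1.8030
Result: 24.9174 N/mm


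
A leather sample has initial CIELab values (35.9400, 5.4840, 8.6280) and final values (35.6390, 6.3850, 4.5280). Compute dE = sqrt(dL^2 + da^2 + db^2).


dL = -0.3010, da = 0.9010, db = -4.1000
dE = sqrt((-0.3010)^2 + 0.9010^2 + (-4.1000)^2) = 4.2086


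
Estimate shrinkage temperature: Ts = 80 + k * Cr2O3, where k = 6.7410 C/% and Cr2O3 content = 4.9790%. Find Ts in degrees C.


Formula: Ts = 80 + k * Cr2O3
Substituting: Ts = 80 + 6.7410 * 4.9790
Result: 113.5634 C


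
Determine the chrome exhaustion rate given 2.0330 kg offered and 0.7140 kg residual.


Formula: Uptake = (offered - residual) / offered * 100
Substituting: Uptake = (2.0330 - 0.7140) / 2.0330 * 100
Result: 64.8795 %


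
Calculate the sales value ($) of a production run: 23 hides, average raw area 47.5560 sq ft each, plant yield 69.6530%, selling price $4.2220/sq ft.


Raw_total = N * avg_area = 23 * 47.5560 = 1093.7880 sq ft
Finished = Raw_total * yield / 100 = 1093.7880 * 69.6530 / 100 = 761.8562 sq ft
Value = Finished * price = 761.8562 * 4.2220 = 3216.5567 $


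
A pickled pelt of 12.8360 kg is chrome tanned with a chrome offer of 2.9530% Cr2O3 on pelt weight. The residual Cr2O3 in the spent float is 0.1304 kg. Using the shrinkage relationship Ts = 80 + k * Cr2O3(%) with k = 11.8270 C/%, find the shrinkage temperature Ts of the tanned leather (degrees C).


Offered = pelt * offer_pct / 100 = 12.8360 * 2.9530 / 100 = 0.3790 kg
Uptake = offered - residual = 0.3790 - 0.1304 = 0.2486 kg
Cr2O3% on pelt = uptake / pelt * 100 = 0.2486 / 12.8360 * 100 = 1.9371 %
Ts = 80 + k * Cr2O3% = 80 + 11.8270 * 1.9371 = 102.9102 C


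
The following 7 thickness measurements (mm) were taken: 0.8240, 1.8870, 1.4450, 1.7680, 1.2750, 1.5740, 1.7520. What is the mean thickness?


Formula: Average = sum / n
Substituting: Average = 10.5250 / 7
Result: 1.5036 mm


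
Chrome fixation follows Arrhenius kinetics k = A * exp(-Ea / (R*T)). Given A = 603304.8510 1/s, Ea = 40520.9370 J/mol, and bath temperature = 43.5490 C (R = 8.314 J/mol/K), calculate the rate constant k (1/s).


T_K = T_C + 273.15 = 43.5490 + 273.15 = 316.6990 K
exponent = -Ea / (R * T_K) = -40520.9370 / (8.314 * 316.6990) = -15.3894
k = A * exp(exponent) = 603304.8510 * exp(-15.3894) = 0.1250 1/s


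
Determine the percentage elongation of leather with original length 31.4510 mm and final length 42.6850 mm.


Formula: Elongation = (Lf - L0) / L0 * 100
Substituting: Elongation = (42.6850 - 31.4510) / 31.4510 * 100
Result: 35.7191 %


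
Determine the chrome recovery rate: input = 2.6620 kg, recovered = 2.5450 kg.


Formula: Recovery = recovered / input * 100
Substituting: Recovery = 2.5450 / 2.6620 * 100
Result: 95.6048 %


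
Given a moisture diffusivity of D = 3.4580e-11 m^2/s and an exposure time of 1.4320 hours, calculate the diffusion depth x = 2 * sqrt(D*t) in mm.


t = 1.4320 hr * 3600 = 5155.2000 s
D * t = 3.4580e-11 * 5155.2000 = 1.7827e-07
x = 2 * sqrt(D*t) = 2 * sqrt(1.7827e-07) = 8.4443e-04 m = 0.8444 mm


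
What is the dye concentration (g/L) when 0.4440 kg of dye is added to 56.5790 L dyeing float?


Formula: Conc = dye_mass(kg) / volume(L) * 1000
Substituting: Conc = 0.4440 / 56.5790 * 1000
Result: 7.8474 g/L


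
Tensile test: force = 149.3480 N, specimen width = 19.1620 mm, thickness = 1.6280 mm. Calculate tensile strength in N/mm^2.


Formula: TS = force / (width * thickness)
Substituting: TS = 149.3480 / (19.1620 * 1.6280)
Result: 4.7874 N/mm^2


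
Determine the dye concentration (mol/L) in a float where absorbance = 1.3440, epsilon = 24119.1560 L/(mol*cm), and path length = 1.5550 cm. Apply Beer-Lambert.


Formula: c = A / (epsilon * l)
Substituting: c = 1.3440 / (24119.1560 * 1.5550)
Result: 3.5835e-05 mol/L


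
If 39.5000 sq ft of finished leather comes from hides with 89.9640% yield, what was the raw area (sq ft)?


Formula: raw = finished * 100 / yield
Substituting: raw = 39.5000 * 100 / 89.9640
Result: 43.9065 sq ft


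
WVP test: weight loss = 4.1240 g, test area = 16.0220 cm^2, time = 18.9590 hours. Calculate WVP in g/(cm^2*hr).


Formula: WVP = loss / (area * time)
Substituting: WVP = 4.1240 / (16.0220 * 18.9590)
Result: 0.0135765 g/(cm^2*hr)


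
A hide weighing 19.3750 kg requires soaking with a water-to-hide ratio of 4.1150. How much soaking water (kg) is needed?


Formula: Water = hide_weight * ratio
Substituting: Water = 19.3750 * 4.1150
Result: 79.7281 kg


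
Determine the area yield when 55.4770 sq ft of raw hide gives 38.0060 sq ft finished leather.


Formula: Yield = finished / raw * 100
Substituting: Yield = 38.0060 / 55.4770 * 100
Result: 68.5077 %


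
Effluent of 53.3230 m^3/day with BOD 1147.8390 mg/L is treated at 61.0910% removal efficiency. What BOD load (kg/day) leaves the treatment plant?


Load_in = volume * conc / 1000 = 53.3230 * 1147.8390 / 1000 = 61.2062 kg/day
Removed = Load_in * eff / 100 = 61.2062 * 61.0910 / 100 = 37.3915 kg/day
Load_out = Load_in - Removed = 61.2062 - 37.3915 = 23.8147 kg/day


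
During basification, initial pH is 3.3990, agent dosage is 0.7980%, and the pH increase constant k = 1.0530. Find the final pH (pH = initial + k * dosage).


Formula: pH_final = pH_initial + k * base_pct
Substituting: pH_final = 3.3990 + 1.0530 * 0.7980
Result: 4.2393


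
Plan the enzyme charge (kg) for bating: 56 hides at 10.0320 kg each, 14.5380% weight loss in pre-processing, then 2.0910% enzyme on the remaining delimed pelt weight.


Total_raw = N * avg_wt = 56 * 10.0320 = 561.7920 kg
Substrate = Total_raw * (1 - loss/100) = 561.7920 * (1 - 14.5380/100) = 480.1187 kg
Enzyme = Substrate * pct / 100 = 480.1187 * 2.0910 / 100 = 10.0393 kg


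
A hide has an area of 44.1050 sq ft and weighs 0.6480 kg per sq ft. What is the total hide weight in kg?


Formula: Weight = area * weight_per_sqft
Substituting: Weight = 44.1050 * 0.6480
Result: 28.5800 kg


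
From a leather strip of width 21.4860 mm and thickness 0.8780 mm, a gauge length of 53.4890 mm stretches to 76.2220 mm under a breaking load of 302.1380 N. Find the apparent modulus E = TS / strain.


TS = F / (w * t) = 302.1380 / (21.4860 * 0.8780) = 16.0160 N/mm^2
strain = (Lf - L0) / L0 = (76.2220 - 53.4890) / 53.4890 = 0.4250
E = TS / strain = 16.0160 / 0.4250 = 37.6845 N/mm^2


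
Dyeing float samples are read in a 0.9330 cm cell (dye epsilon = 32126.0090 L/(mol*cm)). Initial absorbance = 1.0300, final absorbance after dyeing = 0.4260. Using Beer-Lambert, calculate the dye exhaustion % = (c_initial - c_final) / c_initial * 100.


c_initial = A_i / (epsilon * l) = 1.0300 / (32126.0090 * 0.9330) = 3.4364e-05 mol/L
c_final = A_f / (epsilon * l) = 0.4260 / (32126.0090 * 0.9330) = 1.4213e-05 mol/L
Exhaustion = (c_initial - c_final) / c_initial * 100 = (3.4364e-05 - 1.4213e-05) / 3.4364e-05 * 100 = 58.6408 %


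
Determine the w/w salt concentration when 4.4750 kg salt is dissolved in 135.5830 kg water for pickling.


Formula: Conc = salt / (water + salt) * 100
Substituting: Conc = 4.4750 / (135.5830 + 4.4750) * 100
Result: 3.1951 %


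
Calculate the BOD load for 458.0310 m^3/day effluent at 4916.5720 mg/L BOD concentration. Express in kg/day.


Formula: BOD_load = volume * conc / 1000
Substituting: BOD_load = 458.0310 * 4916.5720 / 1000
Result: 2251.9424 kg/day


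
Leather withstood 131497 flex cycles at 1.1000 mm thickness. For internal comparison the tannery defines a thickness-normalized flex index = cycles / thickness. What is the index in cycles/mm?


Formula: Index = cycles / thickness
Substituting: Index = 131497 / 1.1000
Result: 119542.7273 cycles/mm


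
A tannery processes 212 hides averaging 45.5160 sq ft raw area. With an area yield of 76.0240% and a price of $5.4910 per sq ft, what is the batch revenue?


Raw_total = N * avg_area = 212 * 45.5160 = 9649.3920 sq ft
Finished = Raw_total * yield / 100 = 9649.3920 * 76.0240 / 100 = 7335.8538 sq ft
Value = Finished * price = 7335.8538 * 5.4910 = 40281.1731 $


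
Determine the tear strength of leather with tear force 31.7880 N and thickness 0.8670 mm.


Formula: Tear strength = force / thickness
Substituting: Tear strength = 31.7880 / 0.8670
Result: 36.6644 N/mm


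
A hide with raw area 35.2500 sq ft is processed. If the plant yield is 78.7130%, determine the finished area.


Formula: finished = raw * yield / 100
Substituting: finished = 35.2500 * 78.7130 / 100
Result: 27.7463 sq ft


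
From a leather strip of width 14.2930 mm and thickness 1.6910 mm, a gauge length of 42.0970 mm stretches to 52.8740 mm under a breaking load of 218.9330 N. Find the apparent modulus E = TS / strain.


TS = F / (w * t) = 218.9330 / (14.2930 * 1.6910) = 9.0582 N/mm^2
strain = (Lf - L0) / L0 = (52.8740 - 42.0970) / 42.0970 = 0.2560
E = TS / strain = 9.0582 / 0.2560 = 35.3832 N/mm^2


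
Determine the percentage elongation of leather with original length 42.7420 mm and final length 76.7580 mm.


Formula: Elongation = (Lf - L0) / L0 * 100
Substituting: Elongation = (76.7580 - 42.7420) / 42.7420 * 100
Result: 79.5845 %


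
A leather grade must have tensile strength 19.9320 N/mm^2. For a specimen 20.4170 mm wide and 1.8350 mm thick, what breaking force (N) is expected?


Formula: F = TS * w * t
Substituting: F = 19.9320 * 20.4170 * 1.8350
Result: 746.7563 N


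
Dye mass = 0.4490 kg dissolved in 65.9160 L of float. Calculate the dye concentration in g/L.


Formula: Conc = dye_mass(kg) / volume(L) * 1000
Substituting: Conc = 0.4490 / 65.9160 * 1000
Result: 6.8117 g/L


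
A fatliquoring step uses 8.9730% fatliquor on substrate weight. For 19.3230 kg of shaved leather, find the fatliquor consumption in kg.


Formula: Fat = substrate * pct / 100
Substituting: Fat = 19.3230 * 8.9730 / 100
Result: 1.7339 kg


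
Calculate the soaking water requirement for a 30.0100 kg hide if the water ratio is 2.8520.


Formula: Water = hide_weight * ratio
Substituting: Water = 30.0100 * 2.8520
Result: 85.5885 kg


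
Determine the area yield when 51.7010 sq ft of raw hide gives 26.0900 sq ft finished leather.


Formula: Yield = finished / raw * 100
Substituting: Yield = 26.0900 / 51.7010 * 100
Result: 50.4632 %


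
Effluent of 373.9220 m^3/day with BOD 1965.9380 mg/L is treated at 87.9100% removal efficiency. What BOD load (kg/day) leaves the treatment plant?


Load_in = volume * conc / 1000 = 373.9220 * 1965.9380 / 1000 = 735.1075 kg/day
Removed = Load_in * eff / 100 = 735.1075 * 87.9100 / 100 = 646.2330 kg/day
Load_out = Load_in - Removed = 735.1075 - 646.2330 = 88.8745 kg/day


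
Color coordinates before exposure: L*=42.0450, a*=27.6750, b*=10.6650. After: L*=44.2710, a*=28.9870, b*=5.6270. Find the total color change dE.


dL = 2.2260, da = 1.3120, db = -5.0380
dE = sqrt(2.2260^2 + 1.3120^2 + (-5.0380)^2) = 5.6620


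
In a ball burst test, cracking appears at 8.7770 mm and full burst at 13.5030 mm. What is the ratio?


Formula: Ratio = crack / burst
Substituting: Ratio = 8.7770 / 13.5030
Result: 0.6500


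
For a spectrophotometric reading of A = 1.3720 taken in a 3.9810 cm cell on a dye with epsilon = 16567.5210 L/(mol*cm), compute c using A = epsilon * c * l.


Formula: c = A / (epsilon * l)
Substituting: c = 1.3720 / (16567.5210 * 3.9810)
Result: 2.0802e-05 mol/L


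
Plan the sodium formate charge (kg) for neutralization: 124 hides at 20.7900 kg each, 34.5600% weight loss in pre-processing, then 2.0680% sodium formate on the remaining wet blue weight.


Total_raw = N * avg_wt = 124 * 20.7900 = 2577.9600 kg
Substrate = Total_raw * (1 - loss/100) = 2577.9600 * (1 - 34.5600/100) = 1687.0170 kg
Neutralizer = Substrate * pct / 100 = 1687.0170 * 2.0680 / 100 = 34.8875 kg


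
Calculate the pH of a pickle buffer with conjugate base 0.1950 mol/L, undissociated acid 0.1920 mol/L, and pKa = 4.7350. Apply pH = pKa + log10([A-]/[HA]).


ratio = [A-] / [HA] = 0.1950 / 0.1920 = 1.0156
log10(ratio) = 0.00673338
pH = pKa + log10(ratio) = 4.7350 + 0.00673338 = 4.7417


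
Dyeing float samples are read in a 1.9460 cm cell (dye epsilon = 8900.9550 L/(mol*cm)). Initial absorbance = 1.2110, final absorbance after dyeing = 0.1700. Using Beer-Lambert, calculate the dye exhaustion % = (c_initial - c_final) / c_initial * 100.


c_initial = A_i / (epsilon * l) = 1.2110 / (8900.9550 * 1.9460) = 6.9914e-05 mol/L
c_final = A_f / (epsilon * l) = 0.1700 / (8900.9550 * 1.9460) = 9.8145e-06 mol/L
Exhaustion = (c_initial - c_final) / c_initial * 100 = (6.9914e-05 - 9.8145e-06) / 6.9914e-05 * 100 = 85.9620 %


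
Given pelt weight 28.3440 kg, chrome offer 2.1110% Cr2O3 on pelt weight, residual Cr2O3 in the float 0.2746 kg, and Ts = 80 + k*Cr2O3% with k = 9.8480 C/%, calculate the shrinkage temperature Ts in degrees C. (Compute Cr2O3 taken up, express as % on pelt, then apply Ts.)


Offered = pelt * offer_pct / 100 = 28.3440 * 2.1110 / 100 = 0.5983 kg
Uptake = offered - residual = 0.5983 - 0.2746 = 0.3237 kg
Cr2O3% on pelt = uptake / pelt * 100 = 0.3237 / 28.3440 * 100 = 1.1422 %
Ts = 80 + k * Cr2O3% = 80 + 9.8480 * 1.1422 = 91.2483 C


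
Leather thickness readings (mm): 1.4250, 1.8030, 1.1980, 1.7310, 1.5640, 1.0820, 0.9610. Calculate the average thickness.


Formula: Average = sum / n
Substituting: Average = 9.7640 / 7
Result: 1.3949 mm


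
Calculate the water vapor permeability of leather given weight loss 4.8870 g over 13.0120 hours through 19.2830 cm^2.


Formula: WVP = loss / (area * time)
Substituting: WVP = 4.8870 / (19.2830 * 13.0120)
Result: 0.0194771 g/(cm^2*hr)


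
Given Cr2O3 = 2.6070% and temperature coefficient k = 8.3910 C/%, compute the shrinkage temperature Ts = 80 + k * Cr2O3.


Formula: Ts = 80 + k * Cr2O3
Substituting: Ts = 80 + 8.3910 * 2.6070
Result: 101.8753 C


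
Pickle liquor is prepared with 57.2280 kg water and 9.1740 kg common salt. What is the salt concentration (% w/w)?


Formula: Conc = salt / (water + salt) * 100
Substituting: Conc = 9.1740 / (57.2280 + 9.1740) * 100
Result: 13.8158 %


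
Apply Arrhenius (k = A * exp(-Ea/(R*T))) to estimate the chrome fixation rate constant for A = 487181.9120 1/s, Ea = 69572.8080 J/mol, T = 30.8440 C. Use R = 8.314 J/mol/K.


T_K = T_C + 273.15 = 30.8440 + 273.15 = 303.9940 K
exponent = -Ea / (R * T_K) = -69572.8080 / (8.314 * 303.9940) = -27.5274
k = A * exp(exponent) = 487181.9120 * exp(-27.5274) = 5.4040e-07 1/s


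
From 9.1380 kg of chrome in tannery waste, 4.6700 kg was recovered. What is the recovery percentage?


Formula: Recovery = recovered / input * 100
Substituting: Recovery = 4.6700 / 9.1380 * 100
Result: 51.1053 %


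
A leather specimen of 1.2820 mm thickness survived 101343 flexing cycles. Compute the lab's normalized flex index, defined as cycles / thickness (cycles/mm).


Formula: Index = cycles / thickness
Substituting: Index = 101343 / 1.2820
Result: 79050.7020 cycles/mm


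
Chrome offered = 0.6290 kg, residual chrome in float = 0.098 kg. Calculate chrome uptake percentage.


Formula: Uptake = (offered - residual) / offered * 100
Substituting: Uptake = (0.6290 - 0.098) / 0.6290 * 100
Result: 84.4197 %


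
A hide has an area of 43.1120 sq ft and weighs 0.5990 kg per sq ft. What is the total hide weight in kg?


Formula: Weight = area * weight_per_sqft
Substituting: Weight = 43.1120 * 0.5990
Result: 25.8241 kg


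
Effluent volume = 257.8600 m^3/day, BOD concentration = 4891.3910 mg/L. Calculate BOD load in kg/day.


Formula: BOD_load = volume * conc / 1000
Substituting: BOD_load = 257.8600 * 4891.3910 / 1000
Result: 1261.2941 kg/day


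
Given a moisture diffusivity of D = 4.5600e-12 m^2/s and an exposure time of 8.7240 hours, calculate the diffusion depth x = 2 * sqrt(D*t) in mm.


t = 8.7240 hr * 3600 = 31406.4000 s
D * t = 4.5600e-12 * 31406.4000 = 1.4321e-07
x = 2 * sqrt(D*t) = 2 * sqrt(1.4321e-07) = 7.5687e-04 m = 0.7569 mm


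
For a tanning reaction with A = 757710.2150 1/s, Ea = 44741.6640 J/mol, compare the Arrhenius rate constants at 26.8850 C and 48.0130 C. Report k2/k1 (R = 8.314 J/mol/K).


T1 = 26.8850 + 273.15 = 300.0350 K; T2 = 48.0130 + 273.15 = 321.1630 K
k1 = A * exp(-Ea/(R*T1)) = 757710.2150 * exp(-44741.6640/(8.314*300.0350)) = 0.0123003 1/s
k2 = A * exp(-Ea/(R*T2)) = 757710.2150 * exp(-44741.6640/(8.314*321.1630)) = 0.0400276 1/s
k2/k1 = 0.0400276 / 0.0123003 = 3.2542


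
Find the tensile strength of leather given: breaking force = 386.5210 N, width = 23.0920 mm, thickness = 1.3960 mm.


Formula: TS = force / (width * thickness)
Substituting: TS = 386.5210 / (23.0920 * 1.3960)
Result: 11.9902 N/mm^2


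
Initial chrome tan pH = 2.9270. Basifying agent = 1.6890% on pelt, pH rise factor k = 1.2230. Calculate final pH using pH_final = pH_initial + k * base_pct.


Formula: pH_final = pH_initial + k * base_pct
Substituting: pH_final = 2.9270 + 1.2230 * 1.6890
Result: 4.9926


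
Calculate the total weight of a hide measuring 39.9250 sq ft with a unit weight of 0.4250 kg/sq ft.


Formula: Weight = area * weight_per_sqft
Substituting: Weight = 39.9250 * 0.4250
Result: 16.9681 kg


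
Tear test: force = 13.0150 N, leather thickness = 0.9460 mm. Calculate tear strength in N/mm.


Formula: Tear strength = force / thickness
Substituting: Tear strength = 13.0150 / 0.9460
Result: 13.7579 N/mm


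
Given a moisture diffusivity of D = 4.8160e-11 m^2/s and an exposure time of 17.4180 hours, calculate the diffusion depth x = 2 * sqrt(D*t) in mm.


t = 17.4180 hr * 3600 = 62704.8000 s
D * t = 4.8160e-11 * 62704.8000 = 3.0199e-06
x = 2 * sqrt(D*t) = 2 * sqrt(3.0199e-06) = 0.00347555 m = 3.4756 mm


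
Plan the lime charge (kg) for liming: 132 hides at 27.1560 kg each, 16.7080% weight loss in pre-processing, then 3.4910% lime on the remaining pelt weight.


Total_raw = N * avg_wt = 132 * 27.1560 = 3584.5920 kg
Substrate = Total_raw * (1 - loss/100) = 3584.5920 * (1 - 16.7080/100) = 2985.6784 kg
Lime = Substrate * pct / 100 = 2985.6784 * 3.4910 / 100 = 104.2300 kg


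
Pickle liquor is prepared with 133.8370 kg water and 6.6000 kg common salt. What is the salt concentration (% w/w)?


Formula: Conc = salt / (water + salt) * 100
Substituting: Conc = 6.6000 / (133.8370 + 6.6000) * 100
Result: 4.6996 %


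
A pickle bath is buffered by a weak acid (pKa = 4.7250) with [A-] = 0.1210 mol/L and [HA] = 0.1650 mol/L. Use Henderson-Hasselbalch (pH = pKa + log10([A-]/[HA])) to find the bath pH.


ratio = [A-] / [HA] = 0.1210 / 0.1650 = 0.7333
log10(ratio) = -0.1347
pH = pKa + log10(ratio) = 4.7250 - 0.1347 = 4.5903


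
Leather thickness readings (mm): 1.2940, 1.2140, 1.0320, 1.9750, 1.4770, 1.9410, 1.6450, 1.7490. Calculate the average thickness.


Formula: Average = sum / n
Substituting: Average = 12.3270 / 8
Result: 1.5409 mm


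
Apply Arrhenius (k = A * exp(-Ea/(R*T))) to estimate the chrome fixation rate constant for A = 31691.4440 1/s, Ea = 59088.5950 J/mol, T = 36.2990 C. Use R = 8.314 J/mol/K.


T_K = T_C + 273.15 = 36.2990 + 273.15 = 309.4490 K
exponent = -Ea / (R * T_K) = -59088.5950 / (8.314 * 309.4490) = -22.9670
k = A * exp(exponent) = 31691.4440 * exp(-22.9670) = 3.3612e-06 1/s


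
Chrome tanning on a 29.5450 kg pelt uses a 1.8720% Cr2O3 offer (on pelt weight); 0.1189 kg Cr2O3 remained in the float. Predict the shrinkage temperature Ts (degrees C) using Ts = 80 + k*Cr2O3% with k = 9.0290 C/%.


Offered = pelt * offer_pct / 100 = 29.5450 * 1.8720 / 100 = 0.5531 kg
Uptake = offered - residual = 0.5531 - 0.1189 = 0.4342 kg
Cr2O3% on pelt = uptake / pelt * 100 = 0.4342 / 29.5450 * 100 = 1.4696 %
Ts = 80 + k * Cr2O3% = 80 + 9.0290 * 1.4696 = 93.2687 C


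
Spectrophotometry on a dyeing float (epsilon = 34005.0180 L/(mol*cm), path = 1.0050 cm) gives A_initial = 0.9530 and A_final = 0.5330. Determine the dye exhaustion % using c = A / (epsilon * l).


c_initial = A_i / (epsilon * l) = 0.9530 / (34005.0180 * 1.0050) = 2.7886e-05 mol/L
c_final = A_f / (epsilon * l) = 0.5330 / (34005.0180 * 1.0050) = 1.5596e-05 mol/L
Exhaustion = (c_initial - c_final) / c_initial * 100 = (2.7886e-05 - 1.5596e-05) / 2.7886e-05 * 100 = 44.0714 %


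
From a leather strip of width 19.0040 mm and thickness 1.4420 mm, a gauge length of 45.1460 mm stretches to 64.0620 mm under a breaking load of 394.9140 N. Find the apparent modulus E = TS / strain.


TS = F / (w * t) = 394.9140 / (19.0040 * 1.4420) = 14.4109 N/mm^2
strain = (Lf - L0) / L0 = (64.0620 - 45.1460) / 45.1460 = 0.4190
E = TS / strain = 14.4109 / 0.4190 = 34.3940 N/mm^2


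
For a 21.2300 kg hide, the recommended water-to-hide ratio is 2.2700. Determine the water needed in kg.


Formula: Water = hide_weight * ratio
Substituting: Water = 21.2300 * 2.2700
Result: 48.1921 kg


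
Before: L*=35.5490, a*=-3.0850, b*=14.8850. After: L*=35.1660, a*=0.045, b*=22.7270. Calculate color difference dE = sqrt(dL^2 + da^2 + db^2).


dL = -0.3830, da = 3.1300, db = 7.8420
dE = sqrt((-0.3830)^2 + 3.1300^2 + 7.8420^2) = 8.4523


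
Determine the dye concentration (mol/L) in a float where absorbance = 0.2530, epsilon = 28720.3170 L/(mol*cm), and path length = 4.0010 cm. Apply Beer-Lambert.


Formula: c = A / (epsilon * l)
Substituting: c = 0.2530 / (28720.3170 * 4.0010)
Result: 2.2017e-06 mol/L


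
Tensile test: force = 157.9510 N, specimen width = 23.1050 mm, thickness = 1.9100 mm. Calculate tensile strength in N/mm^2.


Formula: TS = force / (width * thickness)
Substituting: TS = 157.9510 / (23.1050 * 1.9100)
Result: 3.5792 N/mm^2


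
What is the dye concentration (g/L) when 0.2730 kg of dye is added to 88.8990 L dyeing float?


Formula: Conc = dye_mass(kg) / volume(L) * 1000
Substituting: Conc = 0.2730 / 88.8990 * 1000
Result: 3.0709 g/L


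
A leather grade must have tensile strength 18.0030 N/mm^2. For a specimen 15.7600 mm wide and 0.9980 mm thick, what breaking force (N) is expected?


Formula: F = TS * w * t
Substituting: F = 18.0030 * 15.7600 * 0.9980
Result: 283.1598 N


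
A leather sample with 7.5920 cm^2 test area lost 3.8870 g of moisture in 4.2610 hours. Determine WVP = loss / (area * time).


Formula: WVP = loss / (area * time)
Substituting: WVP = 3.8870 / (7.5920 * 4.2610)
Result: 0.1202 g/(cm^2*hr)


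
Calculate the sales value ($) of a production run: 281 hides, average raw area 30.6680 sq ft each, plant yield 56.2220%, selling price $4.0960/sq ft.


Raw_total = N * avg_area = 281 * 30.6680 = 8617.7080 sq ft
Finished = Raw_total * yield / 100 = 8617.7080 * 56.2220 / 100 = 4845.0478 sq ft
Value = Finished * price = 4845.0478 * 4.0960 = 19845.3158 $


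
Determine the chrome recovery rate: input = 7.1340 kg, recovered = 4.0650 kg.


Formula: Recovery = recovered / input * 100
Substituting: Recovery = 4.0650 / 7.1340 * 100
Result: 56.9807 %


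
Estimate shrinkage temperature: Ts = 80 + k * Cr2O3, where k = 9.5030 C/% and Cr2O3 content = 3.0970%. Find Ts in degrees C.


Formula: Ts = 80 + k * Cr2O3
Substituting: Ts = 80 + 9.5030 * 3.0970
Result: 109.4308 C


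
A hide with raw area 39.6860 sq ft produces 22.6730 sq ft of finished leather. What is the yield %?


Formula: Yield = finished / raw * 100
Substituting: Yield = 22.6730 / 39.6860 * 100
Result: 57.1310 %


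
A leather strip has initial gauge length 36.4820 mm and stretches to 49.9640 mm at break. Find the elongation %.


Formula: Elongation = (Lf - L0) / L0 * 100
Substituting: Elongation = (49.9640 - 36.4820) / 36.4820 * 100
Result: 36.9552 %


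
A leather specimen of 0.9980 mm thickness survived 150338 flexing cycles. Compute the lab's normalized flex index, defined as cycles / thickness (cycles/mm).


Formula: Index = cycles / thickness
Substituting: Index = 150338 / 0.9980
Result: 150639.2786 cycles/mm


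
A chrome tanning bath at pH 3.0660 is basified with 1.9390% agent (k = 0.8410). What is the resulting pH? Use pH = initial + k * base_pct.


Formula: pH_final = pH_initial + k * base_pct
Substituting: pH_final = 3.0660 + 0.8410 * 1.9390
Result: 4.6967


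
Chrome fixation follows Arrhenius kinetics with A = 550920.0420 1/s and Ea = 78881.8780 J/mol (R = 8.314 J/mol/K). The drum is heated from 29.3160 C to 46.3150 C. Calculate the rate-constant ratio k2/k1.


T1 = 29.3160 + 273.15 = 302.4660 K; T2 = 46.3150 + 273.15 = 319.4650 K
k1 = A * exp(-Ea/(R*T1)) = 550920.0420 * exp(-78881.8780/(8.314*302.4660)) = 1.3123e-08 1/s
k2 = A * exp(-Ea/(R*T2)) = 550920.0420 * exp(-78881.8780/(8.314*319.4650)) = 6.9649e-08 1/s
k2/k1 = 6.9649e-08 / 1.3123e-08 = 5.3076


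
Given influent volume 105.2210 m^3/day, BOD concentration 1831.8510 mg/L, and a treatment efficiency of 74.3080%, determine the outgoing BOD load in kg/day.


Load_in = volume * conc / 1000 = 105.2210 * 1831.8510 / 1000 = 192.7492 kg/day
Removed = Load_in * eff / 100 = 192.7492 * 74.3080 / 100 = 143.2281 kg/day
Load_out = Load_in - Removed = 192.7492 - 143.2281 = 49.5211 kg/day


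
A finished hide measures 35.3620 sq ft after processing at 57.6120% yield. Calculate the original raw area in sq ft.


Formula: raw = finished * 100 / yield
Substituting: raw = 35.3620 * 100 / 57.6120
Result: 61.3796 sq ft


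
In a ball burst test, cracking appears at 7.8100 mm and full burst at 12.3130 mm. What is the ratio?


Formula: Ratio = crack / burst
Substituting: Ratio = 7.8100 / 12.3130
Result: 0.6343


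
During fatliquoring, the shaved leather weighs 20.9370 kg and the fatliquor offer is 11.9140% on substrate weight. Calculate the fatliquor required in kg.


Formula: Fat = substrate * pct / 100
Substituting: Fat = 20.9370 * 11.9140 / 100
Result: 2.4944 kg


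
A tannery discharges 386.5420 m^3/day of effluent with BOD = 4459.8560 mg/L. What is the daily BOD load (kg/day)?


Formula: BOD_load = volume * conc / 1000
Substituting: BOD_load = 386.5420 * 4459.8560 / 1000
Result: 1723.9217 kg/day


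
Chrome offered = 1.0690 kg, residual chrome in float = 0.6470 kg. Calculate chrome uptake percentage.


Formula: Uptake = (offered - residual) / offered * 100
Substituting: Uptake = (1.0690 - 0.6470) / 1.0690 * 100
Result: 39.4761 %


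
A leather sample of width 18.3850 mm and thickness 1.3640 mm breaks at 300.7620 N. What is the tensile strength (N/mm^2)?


Formula: TS = force / (width * thickness)
Substituting: TS = 300.7620 / (18.3850 * 1.3640)
Result: 11.9935 N/mm^2


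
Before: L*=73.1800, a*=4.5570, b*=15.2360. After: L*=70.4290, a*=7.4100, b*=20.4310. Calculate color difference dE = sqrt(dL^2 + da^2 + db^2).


dL = -2.7510, da = 2.8530, db = 5.1950
dE = sqrt((-2.7510)^2 + 2.8530^2 + 5.1950^2) = 6.5342


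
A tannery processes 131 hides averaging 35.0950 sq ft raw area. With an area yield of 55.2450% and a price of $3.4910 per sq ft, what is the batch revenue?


Raw_total = N * avg_area = 131 * 35.0950 = 4597.4450 sq ft
Finished = Raw_total * yield / 100 = 4597.4450 * 55.2450 / 100 = 2539.8585 sq ft
Value = Finished * price = 2539.8585 * 3.4910 = 8866.6460 $


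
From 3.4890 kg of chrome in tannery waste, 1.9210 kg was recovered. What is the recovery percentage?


Formula: Recovery = recovered / input * 100
Substituting: Recovery = 1.9210 / 3.4890 * 100
Result: 55.0588 %


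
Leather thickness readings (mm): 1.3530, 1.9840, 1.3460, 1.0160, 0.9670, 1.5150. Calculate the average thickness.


Formula: Average = sum / n
Substituting: Average = 8.1810 / 6
Result: 1.3635 mm


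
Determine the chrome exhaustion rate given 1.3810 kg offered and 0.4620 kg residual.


Formula: Uptake = (offered - residual) / offered * 100
Substituting: Uptake = (1.3810 - 0.4620) / 1.3810 * 100
Result: 66.5460 %


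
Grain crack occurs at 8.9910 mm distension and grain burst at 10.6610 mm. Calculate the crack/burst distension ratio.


Formula: Ratio = crack / burst
Substituting: Ratio = 8.9910 / 10.6610
Result: 0.8434


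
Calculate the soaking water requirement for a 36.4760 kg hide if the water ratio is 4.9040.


Formula: Water = hide_weight * ratio
Substituting: Water = 36.4760 * 4.9040
Result: 178.8783 kg


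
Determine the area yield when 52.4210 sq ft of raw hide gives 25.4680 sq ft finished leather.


Formula: Yield = finished / raw * 100
Substituting: Yield = 25.4680 / 52.4210 * 100
Result: 48.5836 %


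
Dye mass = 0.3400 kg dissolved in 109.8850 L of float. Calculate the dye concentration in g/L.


Formula: Conc = dye_mass(kg) / volume(L) * 1000
Substituting: Conc = 0.3400 / 109.8850 * 1000
Result: 3.0941 g/L


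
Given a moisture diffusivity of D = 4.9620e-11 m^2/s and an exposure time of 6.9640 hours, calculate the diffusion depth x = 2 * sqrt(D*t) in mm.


t = 6.9640 hr * 3600 = 25070.4000 s
D * t = 4.9620e-11 * 25070.4000 = 1.2440e-06
x = 2 * sqrt(D*t) = 2 * sqrt(1.2440e-06) = 0.00223069 m = 2.2307 mm


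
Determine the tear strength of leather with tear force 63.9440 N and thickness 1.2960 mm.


Formula: Tear strength = force / thickness
Substituting: Tear strength = 63.9440 / 1.2960
Result: 49.3395 N/mm


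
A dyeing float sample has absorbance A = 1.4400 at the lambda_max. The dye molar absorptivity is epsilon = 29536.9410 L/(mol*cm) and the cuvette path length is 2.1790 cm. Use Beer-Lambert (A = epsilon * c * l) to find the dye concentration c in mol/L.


Formula: c = A / (epsilon * l)
Substituting: c = 1.4400 / (29536.9410 * 2.1790)
Result: 2.2374e-05 mol/L


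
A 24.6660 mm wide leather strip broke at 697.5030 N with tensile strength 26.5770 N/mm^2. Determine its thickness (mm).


Formula: t = F / (TS * w)
Substituting: t = 697.5030 / (26.5770 * 24.6660)
Result: 1.0640 mm


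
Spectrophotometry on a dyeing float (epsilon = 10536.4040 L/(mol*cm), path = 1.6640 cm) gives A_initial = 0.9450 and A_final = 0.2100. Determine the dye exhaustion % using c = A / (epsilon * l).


c_initial = A_i / (epsilon * l) = 0.9450 / (10536.4040 * 1.6640) = 5.3900e-05 mol/L
c_final = A_f / (epsilon * l) = 0.2100 / (10536.4040 * 1.6640) = 1.1978e-05 mol/L
Exhaustion = (c_initial - c_final) / c_initial * 100 = (5.3900e-05 - 1.1978e-05) / 5.3900e-05 * 100 = 77.7778 %


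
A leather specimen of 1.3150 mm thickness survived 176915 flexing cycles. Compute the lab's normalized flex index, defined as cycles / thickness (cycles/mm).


Formula: Index = cycles / thickness
Substituting: Index = 176915 / 1.3150
Result: 134536.1217 cycles/mm


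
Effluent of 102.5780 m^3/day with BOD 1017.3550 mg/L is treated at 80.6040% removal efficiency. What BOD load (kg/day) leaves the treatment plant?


Load_in = volume * conc / 1000 = 102.5780 * 1017.3550 / 1000 = 104.3582 kg/day
Removed = Load_in * eff / 100 = 104.3582 * 80.6040 / 100 = 84.1169 kg/day
Load_out = Load_in - Removed = 104.3582 - 84.1169 = 20.2413 kg/day


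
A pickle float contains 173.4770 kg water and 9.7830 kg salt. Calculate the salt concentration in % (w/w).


Formula: Conc = salt / (water + salt) * 100
Substituting: Conc = 9.7830 / (173.4770 + 9.7830) * 100
Result: 5.3383 %


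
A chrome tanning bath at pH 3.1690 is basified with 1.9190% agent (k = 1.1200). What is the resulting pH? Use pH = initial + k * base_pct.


Formula: pH_final = pH_initial + k * base_pct
Substituting: pH_final = 3.1690 + 1.1200 * 1.9190
Result: 5.3183


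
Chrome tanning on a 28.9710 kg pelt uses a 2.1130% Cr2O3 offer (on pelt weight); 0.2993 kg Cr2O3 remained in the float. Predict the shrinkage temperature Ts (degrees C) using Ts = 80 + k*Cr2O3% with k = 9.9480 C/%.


Offered = pelt * offer_pct / 100 = 28.9710 * 2.1130 / 100 = 0.6122 kg
Uptake = offered - residual = 0.6122 - 0.2993 = 0.3129 kg
Cr2O3% on pelt = uptake / pelt * 100 = 0.3129 / 28.9710 * 100 = 1.0799 %
Ts = 80 + k * Cr2O3% = 80 + 9.9480 * 1.0799 = 90.7428 C


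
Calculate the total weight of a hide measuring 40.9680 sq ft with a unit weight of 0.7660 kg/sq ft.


Formula: Weight = area * weight_per_sqft
Substituting: Weight = 40.9680 * 0.7660
Result: 31.3815 kg


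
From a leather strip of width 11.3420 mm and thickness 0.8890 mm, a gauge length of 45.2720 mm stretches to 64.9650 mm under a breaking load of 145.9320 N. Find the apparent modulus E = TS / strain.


TS = F / (w * t) = 145.9320 / (11.3420 * 0.8890) = 14.4730 N/mm^2
strain = (Lf - L0) / L0 = (64.9650 - 45.2720) / 45.2720 = 0.4350
E = TS / strain = 14.4730 / 0.4350 = 33.2718 N/mm^2


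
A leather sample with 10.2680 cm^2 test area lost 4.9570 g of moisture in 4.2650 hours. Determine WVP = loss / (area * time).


Formula: WVP = loss / (area * time)
Substituting: WVP = 4.9570 / (10.2680 * 4.2650)
Result: 0.1132 g/(cm^2*hr)


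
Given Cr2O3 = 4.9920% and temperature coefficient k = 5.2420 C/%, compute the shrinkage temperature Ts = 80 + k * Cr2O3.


Formula: Ts = 80 + k * Cr2O3
Substituting: Ts = 80 + 5.2420 * 4.9920
Result: 106.1681 C


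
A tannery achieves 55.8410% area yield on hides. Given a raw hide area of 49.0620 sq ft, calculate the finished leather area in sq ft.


Formula: finished = raw * yield / 100
Substituting: finished = 49.0620 * 55.8410 / 100
Result: 27.3967 sq ft


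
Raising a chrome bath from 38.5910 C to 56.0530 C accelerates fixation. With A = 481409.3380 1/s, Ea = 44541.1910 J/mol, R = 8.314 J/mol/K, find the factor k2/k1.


T1 = 38.5910 + 273.15 = 311.7410 K; T2 = 56.0530 + 273.15 = 329.2030 K
k1 = A * exp(-Ea/(R*T1)) = 481409.3380 * exp(-44541.1910/(8.314*311.7410)) = 0.0165585 1/s
k2 = A * exp(-Ea/(R*T2)) = 481409.3380 * exp(-44541.1910/(8.314*329.2030)) = 0.0412011 1/s
k2/k1 = 0.0412011 / 0.0165585 = 2.4882
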